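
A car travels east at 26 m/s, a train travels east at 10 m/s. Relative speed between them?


Given: v_A = 26 m/s east, v_B = 10 m/s east
Both move in the same direction; relative speed = |v_A - v_B|
|26 - 10| = |16|
= 16 m/s

16 m/s


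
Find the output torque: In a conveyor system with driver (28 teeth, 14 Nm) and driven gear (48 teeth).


Given: N1 = 28, N2 = 48, T1 = 14 Nm
Using T2/T1 = N2/N1
T2 = T1 * N2 / N1
T2 = 14 * 48 / 28
T2 = 672 / 28
T2 = 24 Nm

24 Nm


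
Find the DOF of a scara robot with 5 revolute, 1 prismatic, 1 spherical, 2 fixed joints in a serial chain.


Given: serial robot with 5 revolute, 1 prismatic, 1 spherical, 2 fixed joints
DOF contribution per joint type: revolute=1, prismatic=1, spherical=3, fixed=0
DOF = 5*1 + 1*1 + 1*3 + 2*0
DOF = 9

9


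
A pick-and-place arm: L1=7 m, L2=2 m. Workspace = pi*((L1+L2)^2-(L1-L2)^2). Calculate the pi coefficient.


Given: L1 = 7, L2 = 2
(L1+L2)^2 = (9)^2 = 81
(L1-L2)^2 = (5)^2 = 25
Difference = 81 - 25 = 56
This equals 4*L1*L2 = 4*7*2 = 56
Workspace area = 56*pi

56


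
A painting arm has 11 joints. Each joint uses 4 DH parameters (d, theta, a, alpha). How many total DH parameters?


Given: 11 joints, 4 DH parameters per joint (d, theta, a, alpha)
Total DH parameters = number_of_joints * 4
Total = 11 * 4
Total = 44

44


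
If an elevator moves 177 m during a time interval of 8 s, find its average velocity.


Given: distance d = 177 m, time t = 8 s
Using v = d / t
v = 177 / 8
v = 177/8 m/s

177/8 m/s


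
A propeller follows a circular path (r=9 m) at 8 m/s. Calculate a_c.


Given: v = 8 m/s, r = 9 m
Using a_c = v^2 / r
a_c = 8^2 / 9
a_c = 64 / 9
a_c = 64/9 m/s^2

64/9 m/s^2


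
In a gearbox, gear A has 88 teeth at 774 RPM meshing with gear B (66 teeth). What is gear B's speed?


Given: N1 = 88 teeth, w1 = 774 RPM, N2 = 66 teeth
Using N1*w1 = N2*w2
w2 = N1*w1 / N2
w2 = 88*774 / 66
w2 = 68112 / 66
w2 = 1032 RPM

1032 RPM


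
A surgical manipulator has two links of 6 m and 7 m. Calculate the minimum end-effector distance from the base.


Given: L1 = 6 m, L2 = 7 m
For a 2-link planar arm, min reach = |L1 - L2| (second link folded back)
Min reach = |6 - 7|
Min reach = 1 m

1 m


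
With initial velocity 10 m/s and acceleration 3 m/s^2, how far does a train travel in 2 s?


Given: v0 = 10 m/s, a = 3 m/s^2, t = 2 s
Using s = v0*t + (1/2)*a*t^2
s = 10*2 + (1/2)*3*2^2
s = 20 + (1/2)*12
s = 20 + 6
s = 26

26 m


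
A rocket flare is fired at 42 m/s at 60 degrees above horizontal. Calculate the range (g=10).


Given: v0 = 42 m/s, theta = 60 deg, g = 10 m/s^2
sin(2*60) = sin(120) = sqrt(3)/2
Using R = v0^2 * sin(2*theta) / g
R = 42^2 * (sqrt(3)/2) / 10
R = 1764 * sqrt(3) / 20
R = 441/5*sqrt(3) m

441/5*sqrt(3) m


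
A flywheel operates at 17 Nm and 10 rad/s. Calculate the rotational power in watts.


Given: tau = 17 Nm, omega = 10 rad/s
Using P = tau * omega
P = 17 * 10
P = 170 W

170 W


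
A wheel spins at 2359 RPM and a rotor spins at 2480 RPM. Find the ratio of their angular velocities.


Given: RPM_A = 2359, RPM_B = 2480
omega = 2*pi*RPM/60, so omega_A/omega_B = RPM_A / RPM_B
omega_A/omega_B = 2359 / 2480
omega_A/omega_B = 2359/2480

2359/2480


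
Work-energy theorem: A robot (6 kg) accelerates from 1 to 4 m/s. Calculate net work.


Given: m = 6 kg, v0 = 1 m/s, v = 4 m/s
Using W = (1/2)*m*(v^2 - v0^2)
v^2 = 4^2 = 16
v0^2 = 1^2 = 1
v^2 - v0^2 = 16 - 1 = 15
W = (1/2)*6*15 = 45 J

45 J


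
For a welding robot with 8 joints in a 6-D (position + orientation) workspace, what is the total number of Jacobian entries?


Given: task space dimension = 6, joints = 8
Jacobian is a 6 x 8 matrix
Total entries = rows * columns
Total = 6 * 8
Total = 48

48


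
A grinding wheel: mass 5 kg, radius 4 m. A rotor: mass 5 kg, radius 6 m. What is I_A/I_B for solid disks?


Given: M1=5 kg, R1=4 m, M2=5 kg, R2=6 m
For a disk: I = (1/2)*M*R^2, so I_A/I_B = (M1*R1^2)/(M2*R2^2)
M1*R1^2 = 5*16 = 80
M2*R2^2 = 5*36 = 180
I_A/I_B = 80/180 = 4/9

4/9


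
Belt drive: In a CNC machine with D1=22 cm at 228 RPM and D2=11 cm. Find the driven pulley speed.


Given: D1 = 22 cm, w1 = 228 RPM, D2 = 11 cm
Using D1*w1 = D2*w2
w2 = D1*w1 / D2
w2 = 22*228 / 11
w2 = 5016 / 11
w2 = 456 RPM

456 RPM


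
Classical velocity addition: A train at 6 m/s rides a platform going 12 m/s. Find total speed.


Given: object velocity = 6 m/s, platform velocity = 12 m/s (same direction)
Using classical velocity addition: v_total = v_object + v_platform
v_total = 6 + 12
v_total = 18 m/s

18 m/s


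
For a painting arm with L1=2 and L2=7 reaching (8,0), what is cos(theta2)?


Given: L1 = 2, L2 = 7, target (x, y) = (8, 0)
Using cos(theta2) = (x^2 + y^2 - L1^2 - L2^2) / (2*L1*L2)
x^2 + y^2 = 8^2 + 0 = 64
L1^2 + L2^2 = 4 + 49 = 53
Numerator = 64 - 53 = 11
Denominator = 2*2*7 = 28
cos(theta2) = 11/28 = 11/28

11/28


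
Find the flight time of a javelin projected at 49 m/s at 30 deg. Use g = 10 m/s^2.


Given: v0 = 49 m/s, theta = 30 deg, g = 10 m/s^2
sin(30) = 1/2
Using T = 2*v0*sin(theta) / g
T = 2*49*1/2 / 10
T = 49 / 10
T = 49/10 s

49/10 s


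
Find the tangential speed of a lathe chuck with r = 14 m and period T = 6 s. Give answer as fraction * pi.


Given: radius r = 14 m, period T = 6 s
Using v = 2*pi*r / T
v = 2*pi*14 / 6
v = 28*pi / 6
v = 14/3*pi m/s

14/3*pi m/s


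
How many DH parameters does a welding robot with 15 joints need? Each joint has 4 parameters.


Given: 15 joints, 4 DH parameters per joint (d, theta, a, alpha)
Total DH parameters = number_of_joints * 4
Total = 15 * 4
Total = 60

60


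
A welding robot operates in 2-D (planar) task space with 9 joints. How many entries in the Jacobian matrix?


Given: task space dimension = 2, joints = 9
Jacobian is a 2 x 9 matrix
Total entries = rows * columns
Total = 2 * 9
Total = 18

18


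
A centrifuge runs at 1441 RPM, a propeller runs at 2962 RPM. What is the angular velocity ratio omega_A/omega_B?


Given: RPM_A = 1441, RPM_B = 2962
omega = 2*pi*RPM/60, so omega_A/omega_B = RPM_A / RPM_B
omega_A/omega_B = 1441 / 2962
omega_A/omega_B = 1441/2962

1441/2962


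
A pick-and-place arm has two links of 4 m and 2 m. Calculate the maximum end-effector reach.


Given: L1 = 4 m, L2 = 2 m
For a 2-link planar arm, max reach = L1 + L2 (fully extended)
Max reach = 4 + 2
Max reach = 6 m

6 m


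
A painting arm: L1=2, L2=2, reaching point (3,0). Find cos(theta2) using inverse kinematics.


Given: L1 = 2, L2 = 2, target (x, y) = (3, 0)
Using cos(theta2) = (x^2 + y^2 - L1^2 - L2^2) / (2*L1*L2)
x^2 + y^2 = 3^2 + 0 = 9
L1^2 + L2^2 = 4 + 4 = 8
Numerator = 9 - 8 = 1
Denominator = 2*2*2 = 8
cos(theta2) = 1/8 = 1/8

1/8


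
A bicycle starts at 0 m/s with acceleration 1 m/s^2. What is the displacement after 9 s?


Given: v0 = 0 m/s, a = 1 m/s^2, t = 9 s
Using s = v0*t + (1/2)*a*t^2
s = 0*9 + (1/2)*1*9^2
s = 0 + (1/2)*81
s = 0 + 81/2
s = 81/2

81/2 m


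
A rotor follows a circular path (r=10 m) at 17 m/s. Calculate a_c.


Given: v = 17 m/s, r = 10 m
Using a_c = v^2 / r
a_c = 17^2 / 10
a_c = 289 / 10
a_c = 289/10 m/s^2

289/10 m/s^2


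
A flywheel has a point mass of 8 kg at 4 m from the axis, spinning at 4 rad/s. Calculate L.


Given: m = 8 kg, r = 4 m, omega = 4 rad/s
For a point mass: I = m*r^2
I = 8*4^2 = 8*16 = 128
L = I*omega = 128*4
L = 512 kg*m^2/s

512 kg*m^2/s


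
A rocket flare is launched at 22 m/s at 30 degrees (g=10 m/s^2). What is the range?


Given: v0 = 22 m/s, theta = 30 deg, g = 10 m/s^2
sin(2*30) = sin(60) = sqrt(3)/2
Using R = v0^2 * sin(2*theta) / g
R = 22^2 * (sqrt(3)/2) / 10
R = 484 * sqrt(3) / 20
R = 121/5*sqrt(3) m

121/5*sqrt(3) m


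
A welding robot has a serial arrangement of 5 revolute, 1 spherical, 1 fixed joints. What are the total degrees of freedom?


Given: serial robot with 5 revolute, 1 spherical, 1 fixed joints
DOF contribution per joint type: revolute=1, prismatic=1, spherical=3, fixed=0
DOF = 5*1 + 1*3 + 1*0
DOF = 8

8


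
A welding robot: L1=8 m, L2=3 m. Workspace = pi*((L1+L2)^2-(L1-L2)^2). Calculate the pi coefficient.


Given: L1 = 8, L2 = 3
(L1+L2)^2 = (11)^2 = 121
(L1-L2)^2 = (5)^2 = 25
Difference = 121 - 25 = 96
This equals 4*L1*L2 = 4*8*3 = 96
Workspace area = 96*pi

96


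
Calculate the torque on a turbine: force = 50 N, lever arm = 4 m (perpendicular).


Given: F = 50 N, r = 4 m, angle = 90 deg (perpendicular)
Using tau = F * r * sin(90)
sin(90) = 1
tau = 50 * 4 * 1
tau = 200 Nm

200 Nm


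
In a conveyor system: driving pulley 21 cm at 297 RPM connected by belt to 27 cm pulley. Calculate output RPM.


Given: D1 = 21 cm, w1 = 297 RPM, D2 = 27 cm
Using D1*w1 = D2*w2
w2 = D1*w1 / D2
w2 = 21*297 / 27
w2 = 6237 / 27
w2 = 231 RPM

231 RPM


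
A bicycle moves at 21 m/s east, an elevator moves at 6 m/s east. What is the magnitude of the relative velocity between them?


Given: v_A = 21 m/s east, v_B = 6 m/s east
Both move in the same direction; relative speed = |v_A - v_B|
|21 - 6| = |15|
= 15 m/s

15 m/s


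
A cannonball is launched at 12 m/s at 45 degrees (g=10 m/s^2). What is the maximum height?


Given: v0 = 12 m/s, theta = 45 deg, g = 10 m/s^2
sin^2(45) = 1/2
Using H = v0^2 * sin^2(theta) / (2*g)
H = 12^2 * 1/2 / (2*10)
H = 144 * 1/2 / 20
H = 72 / 20
H = 18/5 m

18/5 m


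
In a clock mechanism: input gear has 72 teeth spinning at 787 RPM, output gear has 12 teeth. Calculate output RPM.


Given: N1 = 72 teeth, w1 = 787 RPM, N2 = 12 teeth
Using N1*w1 = N2*w2
w2 = N1*w1 / N2
w2 = 72*787 / 12
w2 = 56664 / 12
w2 = 4722 RPM

4722 RPM


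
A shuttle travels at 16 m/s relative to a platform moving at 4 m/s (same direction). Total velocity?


Given: object velocity = 16 m/s, platform velocity = 4 m/s (same direction)
Using classical velocity addition: v_total = v_object + v_platform
v_total = 16 + 4
v_total = 20 m/s

20 m/s


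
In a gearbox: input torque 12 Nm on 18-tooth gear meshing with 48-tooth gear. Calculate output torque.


Given: N1 = 18, N2 = 48, T1 = 12 Nm
Using T2/T1 = N2/N1
T2 = T1 * N2 / N1
T2 = 12 * 48 / 18
T2 = 576 / 18
T2 = 32 Nm

32 Nm


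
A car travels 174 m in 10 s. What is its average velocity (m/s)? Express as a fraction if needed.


Given: distance d = 174 m, time t = 10 s
Using v = d / t
v = 174 / 10
v = 87/5 m/s

87/5 m/s


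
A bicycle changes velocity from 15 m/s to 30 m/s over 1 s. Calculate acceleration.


Given: initial velocity v0 = 15 m/s, final velocity v = 30 m/s, time t = 1 s
Using a = (v - v0) / t
a = (30 - 15) / 1
a = 15 / 1
a = 15 m/s^2

15 m/s^2


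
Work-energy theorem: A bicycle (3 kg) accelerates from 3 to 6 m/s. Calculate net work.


Given: m = 3 kg, v0 = 3 m/s, v = 6 m/s
Using W = (1/2)*m*(v^2 - v0^2)
v^2 = 6^2 = 36
v0^2 = 3^2 = 9
v^2 - v0^2 = 36 - 9 = 27
W = (1/2)*3*27 = 81/2 J

81/2 J


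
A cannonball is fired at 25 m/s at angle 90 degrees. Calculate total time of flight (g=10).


Given: v0 = 25 m/s, theta = 90 deg, g = 10 m/s^2
sin(90) = 1
Using T = 2*v0*sin(theta) / g
T = 2*25*1 / 10
T = 50 / 10
T = 5 s

5 s


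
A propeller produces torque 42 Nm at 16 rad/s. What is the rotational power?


Given: tau = 42 Nm, omega = 16 rad/s
Using P = tau * omega
P = 42 * 16
P = 672 W

672 W


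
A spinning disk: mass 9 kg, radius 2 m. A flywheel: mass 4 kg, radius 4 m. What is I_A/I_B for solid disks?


Given: M1=9 kg, R1=2 m, M2=4 kg, R2=4 m
For a disk: I = (1/2)*M*R^2, so I_A/I_B = (M1*R1^2)/(M2*R2^2)
M1*R1^2 = 9*4 = 36
M2*R2^2 = 4*16 = 64
I_A/I_B = 36/64 = 9/16

9/16


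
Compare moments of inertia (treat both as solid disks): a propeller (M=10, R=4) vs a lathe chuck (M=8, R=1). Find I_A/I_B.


Given: M1=10 kg, R1=4 m, M2=8 kg, R2=1 m
For a disk: I = (1/2)*M*R^2, so I_A/I_B = (M1*R1^2)/(M2*R2^2)
M1*R1^2 = 10*16 = 160
M2*R2^2 = 8*1 = 8
I_A/I_B = 160/8 = 20

20


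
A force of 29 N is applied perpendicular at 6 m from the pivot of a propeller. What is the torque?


Given: F = 29 N, r = 6 m, angle = 90 deg (perpendicular)
Using tau = F * r * sin(90)
sin(90) = 1
tau = 29 * 6 * 1
tau = 174 Nm

174 Nm


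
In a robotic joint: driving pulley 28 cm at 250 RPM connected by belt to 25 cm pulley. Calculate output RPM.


Given: D1 = 28 cm, w1 = 250 RPM, D2 = 25 cm
Using D1*w1 = D2*w2
w2 = D1*w1 / D2
w2 = 28*250 / 25
w2 = 7000 / 25
w2 = 280 RPM

280 RPM


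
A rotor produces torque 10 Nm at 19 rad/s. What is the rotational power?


Given: tau = 10 Nm, omega = 19 rad/s
Using P = tau * omega
P = 10 * 19
P = 190 W

190 W


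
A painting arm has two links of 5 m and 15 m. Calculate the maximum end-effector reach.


Given: L1 = 5 m, L2 = 15 m
For a 2-link planar arm, max reach = L1 + L2 (fully extended)
Max reach = 5 + 15
Max reach = 20 m

20 m


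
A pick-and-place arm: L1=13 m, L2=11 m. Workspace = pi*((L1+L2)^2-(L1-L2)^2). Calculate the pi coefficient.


Given: L1 = 13, L2 = 11
(L1+L2)^2 = (24)^2 = 576
(L1-L2)^2 = (2)^2 = 4
Difference = 576 - 4 = 572
This equals 4*L1*L2 = 4*13*11 = 572
Workspace area = 572*pi

572


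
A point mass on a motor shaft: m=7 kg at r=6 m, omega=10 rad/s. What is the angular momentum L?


Given: m = 7 kg, r = 6 m, omega = 10 rad/s
For a point mass: I = m*r^2
I = 7*6^2 = 7*36 = 252
L = I*omega = 252*10
L = 2520 kg*m^2/s

2520 kg*m^2/s


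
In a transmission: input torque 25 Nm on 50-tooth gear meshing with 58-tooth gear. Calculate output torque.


Given: N1 = 50, N2 = 58, T1 = 25 Nm
Using T2/T1 = N2/N1
T2 = T1 * N2 / N1
T2 = 25 * 58 / 50
T2 = 1450 / 50
T2 = 29 Nm

29 Nm


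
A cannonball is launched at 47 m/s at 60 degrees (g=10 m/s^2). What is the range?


Given: v0 = 47 m/s, theta = 60 deg, g = 10 m/s^2
sin(2*60) = sin(120) = sqrt(3)/2
Using R = v0^2 * sin(2*theta) / g
R = 47^2 * (sqrt(3)/2) / 10
R = 2209 * sqrt(3) / 20
R = 2209/20*sqrt(3) m

2209/20*sqrt(3) m


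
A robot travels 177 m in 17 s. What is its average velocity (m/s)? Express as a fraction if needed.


Given: distance d = 177 m, time t = 17 s
Using v = d / t
v = 177 / 17
v = 177/17 m/s

177/17 m/s


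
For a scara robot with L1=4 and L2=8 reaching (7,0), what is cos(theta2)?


Given: L1 = 4, L2 = 8, target (x, y) = (7, 0)
Using cos(theta2) = (x^2 + y^2 - L1^2 - L2^2) / (2*L1*L2)
x^2 + y^2 = 7^2 + 0 = 49
L1^2 + L2^2 = 16 + 64 = 80
Numerator = 49 - 80 = -31
Denominator = 2*4*8 = 64
cos(theta2) = -31/64 = -31/64

-31/64


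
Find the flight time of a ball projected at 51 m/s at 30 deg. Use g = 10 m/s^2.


Given: v0 = 51 m/s, theta = 30 deg, g = 10 m/s^2
sin(30) = 1/2
Using T = 2*v0*sin(theta) / g
T = 2*51*1/2 / 10
T = 51 / 10
T = 51/10 s

51/10 s


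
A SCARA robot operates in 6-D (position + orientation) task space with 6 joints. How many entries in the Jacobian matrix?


Given: task space dimension = 6, joints = 6
Jacobian is a 6 x 6 matrix
Total entries = rows * columns
Total = 6 * 6
Total = 36

36


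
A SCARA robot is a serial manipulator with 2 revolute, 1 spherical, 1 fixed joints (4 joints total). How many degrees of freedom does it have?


Given: serial robot with 2 revolute, 1 spherical, 1 fixed joints
DOF contribution per joint type: revolute=1, prismatic=1, spherical=3, fixed=0
DOF = 2*1 + 1*3 + 1*0
DOF = 5

5


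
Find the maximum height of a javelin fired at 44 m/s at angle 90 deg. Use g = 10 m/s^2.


Given: v0 = 44 m/s, theta = 90 deg, g = 10 m/s^2
sin^2(90) = 1
Using H = v0^2 * sin^2(theta) / (2*g)
H = 44^2 * 1 / (2*10)
H = 1936 * 1 / 20
H = 1936 / 20
H = 484/5 m

484/5 m


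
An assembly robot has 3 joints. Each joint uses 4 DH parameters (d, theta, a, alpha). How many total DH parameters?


Given: 3 joints, 4 DH parameters per joint (d, theta, a, alpha)
Total DH parameters = number_of_joints * 4
Total = 3 * 4
Total = 12

12


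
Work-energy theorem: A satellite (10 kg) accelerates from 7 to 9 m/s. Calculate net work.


Given: m = 10 kg, v0 = 7 m/s, v = 9 m/s
Using W = (1/2)*m*(v^2 - v0^2)
v^2 = 9^2 = 81
v0^2 = 7^2 = 49
v^2 - v0^2 = 81 - 49 = 32
W = (1/2)*10*32 = 160 J

160 J


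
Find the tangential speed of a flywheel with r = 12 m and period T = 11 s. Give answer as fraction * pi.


Given: radius r = 12 m, period T = 11 s
Using v = 2*pi*r / T
v = 2*pi*12 / 11
v = 24*pi / 11
v = 24/11*pi m/s

24/11*pi m/s


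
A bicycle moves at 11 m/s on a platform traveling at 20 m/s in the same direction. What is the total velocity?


Given: object velocity = 11 m/s, platform velocity = 20 m/s (same direction)
Using classical velocity addition: v_total = v_object + v_platform
v_total = 11 + 20
v_total = 31 m/s

31 m/s


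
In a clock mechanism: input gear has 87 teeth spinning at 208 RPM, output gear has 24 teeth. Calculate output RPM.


Given: N1 = 87 teeth, w1 = 208 RPM, N2 = 24 teeth
Using N1*w1 = N2*w2
w2 = N1*w1 / N2
w2 = 87*208 / 24
w2 = 18096 / 24
w2 = 754 RPM

754 RPM


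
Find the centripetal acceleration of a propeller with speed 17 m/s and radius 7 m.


Given: v = 17 m/s, r = 7 m
Using a_c = v^2 / r
a_c = 17^2 / 7
a_c = 289 / 7
a_c = 289/7 m/s^2

289/7 m/s^2


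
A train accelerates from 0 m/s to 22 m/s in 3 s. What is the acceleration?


Given: initial velocity v0 = 0 m/s, final velocity v = 22 m/s, time t = 3 s
Using a = (v - v0) / t
a = (22 - 0) / 3
a = 22 / 3
a = 22/3 m/s^2

22/3 m/s^2


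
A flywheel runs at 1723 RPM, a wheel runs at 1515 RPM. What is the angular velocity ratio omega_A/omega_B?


Given: RPM_A = 1723, RPM_B = 1515
omega = 2*pi*RPM/60, so omega_A/omega_B = RPM_A / RPM_B
omega_A/omega_B = 1723 / 1515
omega_A/omega_B = 1723/1515

1723/1515


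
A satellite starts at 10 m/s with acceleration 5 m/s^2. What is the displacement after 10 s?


Given: v0 = 10 m/s, a = 5 m/s^2, t = 10 s
Using s = v0*t + (1/2)*a*t^2
s = 10*10 + (1/2)*5*10^2
s = 100 + (1/2)*500
s = 100 + 250
s = 350

350 m


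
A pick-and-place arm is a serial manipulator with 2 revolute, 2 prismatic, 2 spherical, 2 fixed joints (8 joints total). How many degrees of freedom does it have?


Given: serial robot with 2 revolute, 2 prismatic, 2 spherical, 2 fixed joints
DOF contribution per joint type: revolute=1, prismatic=1, spherical=3, fixed=0
DOF = 2*1 + 2*1 + 2*3 + 2*0
DOF = 10

10


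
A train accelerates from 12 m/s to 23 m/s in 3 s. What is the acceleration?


Given: initial velocity v0 = 12 m/s, final velocity v = 23 m/s, time t = 3 s
Using a = (v - v0) / t
a = (23 - 12) / 3
a = 11 / 3
a = 11/3 m/s^2

11/3 m/s^2


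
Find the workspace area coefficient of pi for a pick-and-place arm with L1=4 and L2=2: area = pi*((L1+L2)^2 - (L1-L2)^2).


Given: L1 = 4, L2 = 2
(L1+L2)^2 = (6)^2 = 36
(L1-L2)^2 = (2)^2 = 4
Difference = 36 - 4 = 32
This equals 4*L1*L2 = 4*4*2 = 32
Workspace area = 32*pi

32


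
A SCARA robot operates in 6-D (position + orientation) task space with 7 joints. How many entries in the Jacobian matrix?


Given: task space dimension = 6, joints = 7
Jacobian is a 6 x 7 matrix
Total entries = rows * columns
Total = 6 * 7
Total = 42

42


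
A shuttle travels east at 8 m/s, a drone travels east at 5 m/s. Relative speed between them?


Given: v_A = 8 m/s east, v_B = 5 m/s east
Both move in the same direction; relative speed = |v_A - v_B|
|8 - 5| = |3|
= 3 m/s

3 m/s


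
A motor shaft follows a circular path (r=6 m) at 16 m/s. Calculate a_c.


Given: v = 16 m/s, r = 6 m
Using a_c = v^2 / r
a_c = 16^2 / 6
a_c = 256 / 6
a_c = 128/3 m/s^2

128/3 m/s^2


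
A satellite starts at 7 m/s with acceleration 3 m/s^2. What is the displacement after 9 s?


Given: v0 = 7 m/s, a = 3 m/s^2, t = 9 s
Using s = v0*t + (1/2)*a*t^2
s = 7*9 + (1/2)*3*9^2
s = 63 + (1/2)*243
s = 63 + 243/2
s = 369/2

369/2 m


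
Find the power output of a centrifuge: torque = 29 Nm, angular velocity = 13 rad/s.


Given: tau = 29 Nm, omega = 13 rad/s
Using P = tau * omega
P = 29 * 13
P = 377 W

377 W


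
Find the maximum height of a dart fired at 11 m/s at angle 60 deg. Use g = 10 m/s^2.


Given: v0 = 11 m/s, theta = 60 deg, g = 10 m/s^2
sin^2(60) = 3/4
Using H = v0^2 * sin^2(theta) / (2*g)
H = 11^2 * 3/4 / (2*10)
H = 121 * 3/4 / 20
H = 363/4 / 20
H = 363/80 m

363/80 m


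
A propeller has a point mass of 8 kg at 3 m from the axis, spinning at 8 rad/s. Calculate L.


Given: m = 8 kg, r = 3 m, omega = 8 rad/s
For a point mass: I = m*r^2
I = 8*3^2 = 8*9 = 72
L = I*omega = 72*8
L = 576 kg*m^2/s

576 kg*m^2/s


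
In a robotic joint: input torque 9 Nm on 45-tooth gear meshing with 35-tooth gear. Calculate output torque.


Given: N1 = 45, N2 = 35, T1 = 9 Nm
Using T2/T1 = N2/N1
T2 = T1 * N2 / N1
T2 = 9 * 35 / 45
T2 = 315 / 45
T2 = 7 Nm

7 Nm


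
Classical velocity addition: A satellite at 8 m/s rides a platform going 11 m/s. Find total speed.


Given: object velocity = 8 m/s, platform velocity = 11 m/s (same direction)
Using classical velocity addition: v_total = v_object + v_platform
v_total = 8 + 11
v_total = 19 m/s

19 m/s


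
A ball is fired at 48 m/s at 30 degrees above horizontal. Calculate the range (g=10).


Given: v0 = 48 m/s, theta = 30 deg, g = 10 m/s^2
sin(2*30) = sin(60) = sqrt(3)/2
Using R = v0^2 * sin(2*theta) / g
R = 48^2 * (sqrt(3)/2) / 10
R = 2304 * sqrt(3) / 20
R = 576/5*sqrt(3) m

576/5*sqrt(3) m


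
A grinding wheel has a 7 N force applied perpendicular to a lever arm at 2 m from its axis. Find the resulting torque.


Given: F = 7 N, r = 2 m, angle = 90 deg (perpendicular)
Using tau = F * r * sin(90)
sin(90) = 1
tau = 7 * 2 * 1
tau = 14 Nm

14 Nm


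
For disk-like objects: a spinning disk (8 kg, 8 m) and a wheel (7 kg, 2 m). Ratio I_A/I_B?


Given: M1=8 kg, R1=8 m, M2=7 kg, R2=2 m
For a disk: I = (1/2)*M*R^2, so I_A/I_B = (M1*R1^2)/(M2*R2^2)
M1*R1^2 = 8*64 = 512
M2*R2^2 = 7*4 = 28
I_A/I_B = 512/28 = 128/7

128/7


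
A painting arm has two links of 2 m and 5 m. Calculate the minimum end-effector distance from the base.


Given: L1 = 2 m, L2 = 5 m
For a 2-link planar arm, min reach = |L1 - L2| (second link folded back)
Min reach = |2 - 5|
Min reach = 3 m

3 m


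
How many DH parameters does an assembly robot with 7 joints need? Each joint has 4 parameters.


Given: 7 joints, 4 DH parameters per joint (d, theta, a, alpha)
Total DH parameters = number_of_joints * 4
Total = 7 * 4
Total = 28

28


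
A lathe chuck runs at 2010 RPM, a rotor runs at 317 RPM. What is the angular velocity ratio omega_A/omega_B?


Given: RPM_A = 2010, RPM_B = 317
omega = 2*pi*RPM/60, so omega_A/omega_B = RPM_A / RPM_B
omega_A/omega_B = 2010 / 317
omega_A/omega_B = 2010/317

2010/317


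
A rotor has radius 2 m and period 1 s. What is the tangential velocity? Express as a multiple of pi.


Given: radius r = 2 m, period T = 1 s
Using v = 2*pi*r / T
v = 2*pi*2 / 1
v = 4*pi / 1
v = 4*pi m/s

4*pi m/s


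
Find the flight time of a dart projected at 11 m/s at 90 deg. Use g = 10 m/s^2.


Given: v0 = 11 m/s, theta = 90 deg, g = 10 m/s^2
sin(90) = 1
Using T = 2*v0*sin(theta) / g
T = 2*11*1 / 10
T = 22 / 10
T = 11/5 s

11/5 s


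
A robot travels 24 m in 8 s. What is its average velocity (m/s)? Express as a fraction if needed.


Given: distance d = 24 m, time t = 8 s
Using v = d / t
v = 24 / 8
v = 3 m/s

3 m/s


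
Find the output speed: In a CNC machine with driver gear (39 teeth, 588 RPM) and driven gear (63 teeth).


Given: N1 = 39 teeth, w1 = 588 RPM, N2 = 63 teeth
Using N1*w1 = N2*w2
w2 = N1*w1 / N2
w2 = 39*588 / 63
w2 = 22932 / 63
w2 = 364 RPM

364 RPM


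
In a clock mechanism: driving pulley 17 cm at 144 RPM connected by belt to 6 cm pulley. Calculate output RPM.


Given: D1 = 17 cm, w1 = 144 RPM, D2 = 6 cm
Using D1*w1 = D2*w2
w2 = D1*w1 / D2
w2 = 17*144 / 6
w2 = 2448 / 6
w2 = 408 RPM

408 RPM


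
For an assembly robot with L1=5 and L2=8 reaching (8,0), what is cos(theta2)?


Given: L1 = 5, L2 = 8, target (x, y) = (8, 0)
Using cos(theta2) = (x^2 + y^2 - L1^2 - L2^2) / (2*L1*L2)
x^2 + y^2 = 8^2 + 0 = 64
L1^2 + L2^2 = 25 + 64 = 89
Numerator = 64 - 89 = -25
Denominator = 2*5*8 = 80
cos(theta2) = -25/80 = -5/16

-5/16


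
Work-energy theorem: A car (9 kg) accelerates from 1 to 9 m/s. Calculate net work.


Given: m = 9 kg, v0 = 1 m/s, v = 9 m/s
Using W = (1/2)*m*(v^2 - v0^2)
v^2 = 9^2 = 81
v0^2 = 1^2 = 1
v^2 - v0^2 = 81 - 1 = 80
W = (1/2)*9*80 = 360 J

360 J


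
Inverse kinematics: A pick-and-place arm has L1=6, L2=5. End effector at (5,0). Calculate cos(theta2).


Given: L1 = 6, L2 = 5, target (x, y) = (5, 0)
Using cos(theta2) = (x^2 + y^2 - L1^2 - L2^2) / (2*L1*L2)
x^2 + y^2 = 5^2 + 0 = 25
L1^2 + L2^2 = 36 + 25 = 61
Numerator = 25 - 61 = -36
Denominator = 2*6*5 = 60
cos(theta2) = -36/60 = -3/5

-3/5


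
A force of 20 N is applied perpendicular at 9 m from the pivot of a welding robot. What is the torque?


Given: F = 20 N, r = 9 m, angle = 90 deg (perpendicular)
Using tau = F * r * sin(90)
sin(90) = 1
tau = 20 * 9 * 1
tau = 180 Nm

180 Nm


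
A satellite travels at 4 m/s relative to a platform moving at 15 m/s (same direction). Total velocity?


Given: object velocity = 4 m/s, platform velocity = 15 m/s (same direction)
Using classical velocity addition: v_total = v_object + v_platform
v_total = 4 + 15
v_total = 19 m/s

19 m/s


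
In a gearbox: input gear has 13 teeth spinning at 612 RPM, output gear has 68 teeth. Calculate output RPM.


Given: N1 = 13 teeth, w1 = 612 RPM, N2 = 68 teeth
Using N1*w1 = N2*w2
w2 = N1*w1 / N2
w2 = 13*612 / 68
w2 = 7956 / 68
w2 = 117 RPM

117 RPM


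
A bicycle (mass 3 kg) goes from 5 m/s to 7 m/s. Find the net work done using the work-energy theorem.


Given: m = 3 kg, v0 = 5 m/s, v = 7 m/s
Using W = (1/2)*m*(v^2 - v0^2)
v^2 = 7^2 = 49
v0^2 = 5^2 = 25
v^2 - v0^2 = 49 - 25 = 24
W = (1/2)*3*24 = 36 J

36 J


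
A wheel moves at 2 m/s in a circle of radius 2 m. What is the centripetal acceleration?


Given: v = 2 m/s, r = 2 m
Using a_c = v^2 / r
a_c = 2^2 / 2
a_c = 4 / 2
a_c = 2 m/s^2

2 m/s^2


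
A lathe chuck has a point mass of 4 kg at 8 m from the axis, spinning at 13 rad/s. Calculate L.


Given: m = 4 kg, r = 8 m, omega = 13 rad/s
For a point mass: I = m*r^2
I = 4*8^2 = 4*64 = 256
L = I*omega = 256*13
L = 3328 kg*m^2/s

3328 kg*m^2/s


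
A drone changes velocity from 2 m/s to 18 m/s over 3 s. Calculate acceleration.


Given: initial velocity v0 = 2 m/s, final velocity v = 18 m/s, time t = 3 s
Using a = (v - v0) / t
a = (18 - 2) / 3
a = 16 / 3
a = 16/3 m/s^2

16/3 m/s^2


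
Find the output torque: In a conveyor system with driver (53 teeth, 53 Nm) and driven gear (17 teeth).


Given: N1 = 53, N2 = 17, T1 = 53 Nm
Using T2/T1 = N2/N1
T2 = T1 * N2 / N1
T2 = 53 * 17 / 53
T2 = 901 / 53
T2 = 17 Nm

17 Nm


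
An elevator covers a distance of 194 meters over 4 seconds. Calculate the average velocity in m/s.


Given: distance d = 194 m, time t = 4 s
Using v = d / t
v = 194 / 4
v = 97/2 m/s

97/2 m/s


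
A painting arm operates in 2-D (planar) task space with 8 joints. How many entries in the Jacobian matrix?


Given: task space dimension = 2, joints = 8
Jacobian is a 2 x 8 matrix
Total entries = rows * columns
Total = 2 * 8
Total = 16

16


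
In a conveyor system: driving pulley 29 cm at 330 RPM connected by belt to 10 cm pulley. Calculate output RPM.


Given: D1 = 29 cm, w1 = 330 RPM, D2 = 10 cm
Using D1*w1 = D2*w2
w2 = D1*w1 / D2
w2 = 29*330 / 10
w2 = 9570 / 10
w2 = 957 RPM

957 RPM


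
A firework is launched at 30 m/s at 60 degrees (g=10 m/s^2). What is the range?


Given: v0 = 30 m/s, theta = 60 deg, g = 10 m/s^2
sin(2*60) = sin(120) = sqrt(3)/2
Using R = v0^2 * sin(2*theta) / g
R = 30^2 * (sqrt(3)/2) / 10
R = 900 * sqrt(3) / 20
R = 45*sqrt(3) m

45*sqrt(3) m


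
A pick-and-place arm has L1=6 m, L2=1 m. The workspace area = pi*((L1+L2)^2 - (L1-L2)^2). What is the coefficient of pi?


Given: L1 = 6, L2 = 1
(L1+L2)^2 = (7)^2 = 49
(L1-L2)^2 = (5)^2 = 25
Difference = 49 - 25 = 24
This equals 4*L1*L2 = 4*6*1 = 24
Workspace area = 24*pi

24


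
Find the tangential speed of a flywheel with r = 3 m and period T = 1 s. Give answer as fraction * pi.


Given: radius r = 3 m, period T = 1 s
Using v = 2*pi*r / T
v = 2*pi*3 / 1
v = 6*pi / 1
v = 6*pi m/s

6*pi m/s


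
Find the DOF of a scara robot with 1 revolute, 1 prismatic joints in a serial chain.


Given: serial robot with 1 revolute, 1 prismatic joints
DOF contribution per joint type: revolute=1, prismatic=1, spherical=3, fixed=0
DOF = 1*1 + 1*1
DOF = 2

2


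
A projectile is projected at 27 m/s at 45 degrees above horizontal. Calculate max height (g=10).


Given: v0 = 27 m/s, theta = 45 deg, g = 10 m/s^2
sin^2(45) = 1/2
Using H = v0^2 * sin^2(theta) / (2*g)
H = 27^2 * 1/2 / (2*10)
H = 729 * 1/2 / 20
H = 729/2 / 20
H = 729/40 m

729/40 m


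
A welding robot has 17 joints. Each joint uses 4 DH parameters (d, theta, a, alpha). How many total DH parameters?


Given: 17 joints, 4 DH parameters per joint (d, theta, a, alpha)
Total DH parameters = number_of_joints * 4
Total = 17 * 4
Total = 68

68


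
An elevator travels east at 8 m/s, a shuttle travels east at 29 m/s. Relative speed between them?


Given: v_A = 8 m/s east, v_B = 29 m/s east
Both move in the same direction; relative speed = |v_A - v_B|
|8 - 29| = |-21|
= 21 m/s

21 m/s


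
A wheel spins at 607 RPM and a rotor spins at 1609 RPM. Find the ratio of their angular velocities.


Given: RPM_A = 607, RPM_B = 1609
omega = 2*pi*RPM/60, so omega_A/omega_B = RPM_A / RPM_B
omega_A/omega_B = 607 / 1609
omega_A/omega_B = 607/1609

607/1609


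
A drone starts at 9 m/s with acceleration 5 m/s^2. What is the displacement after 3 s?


Given: v0 = 9 m/s, a = 5 m/s^2, t = 3 s
Using s = v0*t + (1/2)*a*t^2
s = 9*3 + (1/2)*5*3^2
s = 27 + (1/2)*45
s = 27 + 45/2
s = 99/2

99/2 m


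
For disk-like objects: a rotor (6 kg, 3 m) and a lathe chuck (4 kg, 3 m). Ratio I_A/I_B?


Given: M1=6 kg, R1=3 m, M2=4 kg, R2=3 m
For a disk: I = (1/2)*M*R^2, so I_A/I_B = (M1*R1^2)/(M2*R2^2)
M1*R1^2 = 6*9 = 54
M2*R2^2 = 4*9 = 36
I_A/I_B = 54/36 = 3/2

3/2


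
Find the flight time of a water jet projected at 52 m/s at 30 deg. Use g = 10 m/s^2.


Given: v0 = 52 m/s, theta = 30 deg, g = 10 m/s^2
sin(30) = 1/2
Using T = 2*v0*sin(theta) / g
T = 2*52*1/2 / 10
T = 52 / 10
T = 26/5 s

26/5 s


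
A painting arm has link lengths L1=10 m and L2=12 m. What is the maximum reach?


Given: L1 = 10 m, L2 = 12 m
For a 2-link planar arm, max reach = L1 + L2 (fully extended)
Max reach = 10 + 12
Max reach = 22 m

22 m


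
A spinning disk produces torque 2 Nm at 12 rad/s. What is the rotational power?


Given: tau = 2 Nm, omega = 12 rad/s
Using P = tau * omega
P = 2 * 12
P = 24 W

24 W


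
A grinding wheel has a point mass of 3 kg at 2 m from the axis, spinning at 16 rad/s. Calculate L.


Given: m = 3 kg, r = 2 m, omega = 16 rad/s
For a point mass: I = m*r^2
I = 3*2^2 = 3*4 = 12
L = I*omega = 12*16
L = 192 kg*m^2/s

192 kg*m^2/s


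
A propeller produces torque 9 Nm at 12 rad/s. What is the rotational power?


Given: tau = 9 Nm, omega = 12 rad/s
Using P = tau * omega
P = 9 * 12
P = 108 W

108 W


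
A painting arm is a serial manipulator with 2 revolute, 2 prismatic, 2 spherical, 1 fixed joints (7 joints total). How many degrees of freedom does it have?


Given: serial robot with 2 revolute, 2 prismatic, 2 spherical, 1 fixed joints
DOF contribution per joint type: revolute=1, prismatic=1, spherical=3, fixed=0
DOF = 2*1 + 2*1 + 2*3 + 1*0
DOF = 10

10


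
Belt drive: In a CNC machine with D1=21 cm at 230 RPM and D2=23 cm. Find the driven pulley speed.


Given: D1 = 21 cm, w1 = 230 RPM, D2 = 23 cm
Using D1*w1 = D2*w2
w2 = D1*w1 / D2
w2 = 21*230 / 23
w2 = 4830 / 23
w2 = 210 RPM

210 RPM


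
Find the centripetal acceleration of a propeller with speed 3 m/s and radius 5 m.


Given: v = 3 m/s, r = 5 m
Using a_c = v^2 / r
a_c = 3^2 / 5
a_c = 9 / 5
a_c = 9/5 m/s^2

9/5 m/s^2


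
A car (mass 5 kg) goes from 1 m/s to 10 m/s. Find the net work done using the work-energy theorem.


Given: m = 5 kg, v0 = 1 m/s, v = 10 m/s
Using W = (1/2)*m*(v^2 - v0^2)
v^2 = 10^2 = 100
v0^2 = 1^2 = 1
v^2 - v0^2 = 100 - 1 = 99
W = (1/2)*5*99 = 495/2 J

495/2 J


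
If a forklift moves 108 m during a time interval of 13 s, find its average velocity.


Given: distance d = 108 m, time t = 13 s
Using v = d / t
v = 108 / 13
v = 108/13 m/s

108/13 m/s


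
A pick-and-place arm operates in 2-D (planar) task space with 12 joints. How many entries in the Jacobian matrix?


Given: task space dimension = 2, joints = 12
Jacobian is a 2 x 12 matrix
Total entries = rows * columns
Total = 2 * 12
Total = 24

24


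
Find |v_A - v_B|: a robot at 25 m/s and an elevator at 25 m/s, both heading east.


Given: v_A = 25 m/s east, v_B = 25 m/s east
Both move in the same direction; relative speed = |v_A - v_B|
|25 - 25| = |0|
= 0 m/s

0 m/s


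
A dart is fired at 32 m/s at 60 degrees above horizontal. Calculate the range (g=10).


Given: v0 = 32 m/s, theta = 60 deg, g = 10 m/s^2
sin(2*60) = sin(120) = sqrt(3)/2
Using R = v0^2 * sin(2*theta) / g
R = 32^2 * (sqrt(3)/2) / 10
R = 1024 * sqrt(3) / 20
R = 256/5*sqrt(3) m

256/5*sqrt(3) m


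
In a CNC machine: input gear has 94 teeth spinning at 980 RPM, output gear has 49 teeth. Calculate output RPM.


Given: N1 = 94 teeth, w1 = 980 RPM, N2 = 49 teeth
Using N1*w1 = N2*w2
w2 = N1*w1 / N2
w2 = 94*980 / 49
w2 = 92120 / 49
w2 = 1880 RPM

1880 RPM


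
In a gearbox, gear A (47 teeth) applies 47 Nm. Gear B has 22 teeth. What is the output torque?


Given: N1 = 47, N2 = 22, T1 = 47 Nm
Using T2/T1 = N2/N1
T2 = T1 * N2 / N1
T2 = 47 * 22 / 47
T2 = 1034 / 47
T2 = 22 Nm

22 Nm


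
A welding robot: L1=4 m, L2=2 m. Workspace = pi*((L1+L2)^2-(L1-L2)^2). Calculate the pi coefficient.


Given: L1 = 4, L2 = 2
(L1+L2)^2 = (6)^2 = 36
(L1-L2)^2 = (2)^2 = 4
Difference = 36 - 4 = 32
This equals 4*L1*L2 = 4*4*2 = 32
Workspace area = 32*pi

32


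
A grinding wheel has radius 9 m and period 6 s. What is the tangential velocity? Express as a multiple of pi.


Given: radius r = 9 m, period T = 6 s
Using v = 2*pi*r / T
v = 2*pi*9 / 6
v = 18*pi / 6
v = 3*pi m/s

3*pi m/s


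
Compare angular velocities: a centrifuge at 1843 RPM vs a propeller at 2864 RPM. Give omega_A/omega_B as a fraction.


Given: RPM_A = 1843, RPM_B = 2864
omega = 2*pi*RPM/60, so omega_A/omega_B = RPM_A / RPM_B
omega_A/omega_B = 1843 / 2864
omega_A/omega_B = 1843/2864

1843/2864


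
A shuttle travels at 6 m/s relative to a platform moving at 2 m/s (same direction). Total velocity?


Given: object velocity = 6 m/s, platform velocity = 2 m/s (same direction)
Using classical velocity addition: v_total = v_object + v_platform
v_total = 6 + 2
v_total = 8 m/s

8 m/s


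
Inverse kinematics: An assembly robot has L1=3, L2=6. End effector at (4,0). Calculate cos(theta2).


Given: L1 = 3, L2 = 6, target (x, y) = (4, 0)
Using cos(theta2) = (x^2 + y^2 - L1^2 - L2^2) / (2*L1*L2)
x^2 + y^2 = 4^2 + 0 = 16
L1^2 + L2^2 = 9 + 36 = 45
Numerator = 16 - 45 = -29
Denominator = 2*3*6 = 36
cos(theta2) = -29/36 = -29/36

-29/36


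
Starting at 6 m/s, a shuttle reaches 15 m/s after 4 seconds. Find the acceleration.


Given: initial velocity v0 = 6 m/s, final velocity v = 15 m/s, time t = 4 s
Using a = (v - v0) / t
a = (15 - 6) / 4
a = 9 / 4
a = 9/4 m/s^2

9/4 m/s^2


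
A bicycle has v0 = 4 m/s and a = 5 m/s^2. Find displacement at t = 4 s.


Given: v0 = 4 m/s, a = 5 m/s^2, t = 4 s
Using s = v0*t + (1/2)*a*t^2
s = 4*4 + (1/2)*5*4^2
s = 16 + (1/2)*80
s = 16 + 40
s = 56

56 m


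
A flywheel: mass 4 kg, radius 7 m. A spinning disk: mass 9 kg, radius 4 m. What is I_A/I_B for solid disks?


Given: M1=4 kg, R1=7 m, M2=9 kg, R2=4 m
For a disk: I = (1/2)*M*R^2, so I_A/I_B = (M1*R1^2)/(M2*R2^2)
M1*R1^2 = 4*49 = 196
M2*R2^2 = 9*16 = 144
I_A/I_B = 196/144 = 49/36

49/36


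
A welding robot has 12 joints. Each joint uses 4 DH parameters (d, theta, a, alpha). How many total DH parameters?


Given: 12 joints, 4 DH parameters per joint (d, theta, a, alpha)
Total DH parameters = number_of_joints * 4
Total = 12 * 4
Total = 48

48


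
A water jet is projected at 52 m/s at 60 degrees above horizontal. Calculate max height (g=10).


Given: v0 = 52 m/s, theta = 60 deg, g = 10 m/s^2
sin^2(60) = 3/4
Using H = v0^2 * sin^2(theta) / (2*g)
H = 52^2 * 3/4 / (2*10)
H = 2704 * 3/4 / 20
H = 2028 / 20
H = 507/5 m

507/5 m


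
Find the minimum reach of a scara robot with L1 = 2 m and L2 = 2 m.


Given: L1 = 2 m, L2 = 2 m
For a 2-link planar arm, min reach = |L1 - L2| (second link folded back)
Min reach = |2 - 2|
Min reach = 0 m

0 m


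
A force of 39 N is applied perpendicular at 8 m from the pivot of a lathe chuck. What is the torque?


Given: F = 39 N, r = 8 m, angle = 90 deg (perpendicular)
Using tau = F * r * sin(90)
sin(90) = 1
tau = 39 * 8 * 1
tau = 312 Nm

312 Nm


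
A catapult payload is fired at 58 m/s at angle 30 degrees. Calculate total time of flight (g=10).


Given: v0 = 58 m/s, theta = 30 deg, g = 10 m/s^2
sin(30) = 1/2
Using T = 2*v0*sin(theta) / g
T = 2*58*1/2 / 10
T = 58 / 10
T = 29/5 s

29/5 s


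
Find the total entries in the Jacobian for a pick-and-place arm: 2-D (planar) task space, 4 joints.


Given: task space dimension = 2, joints = 4
Jacobian is a 2 x 4 matrix
Total entries = rows * columns
Total = 2 * 4
Total = 8

8


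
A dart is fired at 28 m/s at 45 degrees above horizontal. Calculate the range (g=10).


Given: v0 = 28 m/s, theta = 45 deg, g = 10 m/s^2
sin(2*45) = sin(90) = 1
Using R = v0^2 * sin(2*theta) / g
R = 28^2 * 1 / 10
R = 784 / 10
R = 392/5 m

392/5 m


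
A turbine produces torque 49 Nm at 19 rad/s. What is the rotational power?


Given: tau = 49 Nm, omega = 19 rad/s
Using P = tau * omega
P = 49 * 19
P = 931 W

931 W


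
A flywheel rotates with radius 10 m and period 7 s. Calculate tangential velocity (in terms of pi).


Given: radius r = 10 m, period T = 7 s
Using v = 2*pi*r / T
v = 2*pi*10 / 7
v = 20*pi / 7
v = 20/7*pi m/s

20/7*pi m/s


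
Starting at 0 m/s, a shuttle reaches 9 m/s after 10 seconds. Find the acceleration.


Given: initial velocity v0 = 0 m/s, final velocity v = 9 m/s, time t = 10 s
Using a = (v - v0) / t
a = (9 - 0) / 10
a = 9 / 10
a = 9/10 m/s^2

9/10 m/s^2


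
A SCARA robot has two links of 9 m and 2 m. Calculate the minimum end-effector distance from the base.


Given: L1 = 9 m, L2 = 2 m
For a 2-link planar arm, min reach = |L1 - L2| (second link folded back)
Min reach = |9 - 2|
Min reach = 7 m

7 m


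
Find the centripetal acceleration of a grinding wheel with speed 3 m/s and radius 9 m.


Given: v = 3 m/s, r = 9 m
Using a_c = v^2 / r
a_c = 3^2 / 9
a_c = 9 / 9
a_c = 1 m/s^2

1 m/s^2


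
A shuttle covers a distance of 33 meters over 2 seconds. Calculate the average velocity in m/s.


Given: distance d = 33 m, time t = 2 s
Using v = d / t
v = 33 / 2
v = 33/2 m/s

33/2 m/s


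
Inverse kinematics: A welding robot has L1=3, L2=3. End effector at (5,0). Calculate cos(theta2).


Given: L1 = 3, L2 = 3, target (x, y) = (5, 0)
Using cos(theta2) = (x^2 + y^2 - L1^2 - L2^2) / (2*L1*L2)
x^2 + y^2 = 5^2 + 0 = 25
L1^2 + L2^2 = 9 + 9 = 18
Numerator = 25 - 18 = 7
Denominator = 2*3*3 = 18
cos(theta2) = 7/18 = 7/18

7/18


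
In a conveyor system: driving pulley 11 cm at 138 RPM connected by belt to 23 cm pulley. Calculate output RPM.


Given: D1 = 11 cm, w1 = 138 RPM, D2 = 23 cm
Using D1*w1 = D2*w2
w2 = D1*w1 / D2
w2 = 11*138 / 23
w2 = 1518 / 23
w2 = 66 RPM

66 RPM


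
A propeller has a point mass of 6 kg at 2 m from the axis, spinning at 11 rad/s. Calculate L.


Given: m = 6 kg, r = 2 m, omega = 11 rad/s
For a point mass: I = m*r^2
I = 6*2^2 = 6*4 = 24
L = I*omega = 24*11
L = 264 kg*m^2/s

264 kg*m^2/s


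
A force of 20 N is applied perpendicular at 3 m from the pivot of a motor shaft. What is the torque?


Given: F = 20 N, r = 3 m, angle = 90 deg (perpendicular)
Using tau = F * r * sin(90)
sin(90) = 1
tau = 20 * 3 * 1
tau = 60 Nm

60 Nm
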